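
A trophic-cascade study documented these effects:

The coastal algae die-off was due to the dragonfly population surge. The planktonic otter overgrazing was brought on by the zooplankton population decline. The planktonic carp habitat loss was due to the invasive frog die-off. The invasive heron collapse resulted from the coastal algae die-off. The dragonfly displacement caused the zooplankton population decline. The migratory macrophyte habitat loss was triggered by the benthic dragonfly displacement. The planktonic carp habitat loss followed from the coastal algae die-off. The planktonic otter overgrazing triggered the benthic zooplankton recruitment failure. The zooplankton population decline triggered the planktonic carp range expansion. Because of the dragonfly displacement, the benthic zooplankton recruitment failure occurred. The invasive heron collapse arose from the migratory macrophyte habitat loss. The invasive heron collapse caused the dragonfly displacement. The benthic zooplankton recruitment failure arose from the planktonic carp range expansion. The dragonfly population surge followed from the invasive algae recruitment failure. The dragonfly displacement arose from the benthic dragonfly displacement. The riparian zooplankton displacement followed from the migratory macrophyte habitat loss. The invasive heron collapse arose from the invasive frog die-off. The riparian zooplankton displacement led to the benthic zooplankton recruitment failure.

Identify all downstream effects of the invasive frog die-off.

Direct effects: the invasive heron collapse, the planktonic carp habitat loss.
2 steps out: the dragonfly displacement.
3 steps out: the zooplankton population decline, the benthic zooplankton recruitment failure.
4 steps out: the planktonic carp range expansion, the planktonic otter overgrazing.
Not reachable from it: the benthic dragonfly displacement, the invasive algae recruitment failure, the migratory macrophyte habitat loss, the dragonfly population surge, the coastal algae die-off, the riparian zooplankton displacement.

the benthic zooplankton recruitment failure, the dragonfly displacement, the invasive heron collapse, the planktonic carp habitat loss, the planktonic carp range expansion, the planktonic otter overgrazing, the zooplankton population decline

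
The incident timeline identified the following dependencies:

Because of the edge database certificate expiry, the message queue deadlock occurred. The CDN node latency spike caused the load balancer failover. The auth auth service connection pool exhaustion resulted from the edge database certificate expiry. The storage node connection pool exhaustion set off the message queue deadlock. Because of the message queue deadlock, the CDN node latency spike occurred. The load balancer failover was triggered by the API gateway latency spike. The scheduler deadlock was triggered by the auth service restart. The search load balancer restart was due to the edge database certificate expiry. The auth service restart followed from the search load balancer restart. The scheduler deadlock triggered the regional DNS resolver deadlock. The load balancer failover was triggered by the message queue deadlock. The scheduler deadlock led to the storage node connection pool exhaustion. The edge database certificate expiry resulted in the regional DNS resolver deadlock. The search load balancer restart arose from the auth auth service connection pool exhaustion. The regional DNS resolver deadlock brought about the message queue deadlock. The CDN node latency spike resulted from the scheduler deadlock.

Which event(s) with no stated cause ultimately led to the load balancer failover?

the API gateway latency spike, the edge database certificate expiry

Tracing upstream from the load balancer failover: the load balancer failover ← the message queue deadlock ← the edge database certificate expiry.
A separate upstream branch: the load balancer failover ← the API gateway latency spike.
Each of those chain origins has no stated cause.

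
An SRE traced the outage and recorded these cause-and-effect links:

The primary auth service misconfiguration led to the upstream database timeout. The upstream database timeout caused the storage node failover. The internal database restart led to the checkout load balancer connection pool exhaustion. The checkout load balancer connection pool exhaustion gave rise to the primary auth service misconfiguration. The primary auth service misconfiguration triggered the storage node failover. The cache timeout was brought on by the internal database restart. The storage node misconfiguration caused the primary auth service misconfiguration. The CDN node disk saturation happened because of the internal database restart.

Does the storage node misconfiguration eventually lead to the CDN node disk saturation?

The storage node misconfiguration leads to the primary auth service misconfiguration, the upstream database timeout, the storage node failover; the CDN node disk saturation is not among them.

No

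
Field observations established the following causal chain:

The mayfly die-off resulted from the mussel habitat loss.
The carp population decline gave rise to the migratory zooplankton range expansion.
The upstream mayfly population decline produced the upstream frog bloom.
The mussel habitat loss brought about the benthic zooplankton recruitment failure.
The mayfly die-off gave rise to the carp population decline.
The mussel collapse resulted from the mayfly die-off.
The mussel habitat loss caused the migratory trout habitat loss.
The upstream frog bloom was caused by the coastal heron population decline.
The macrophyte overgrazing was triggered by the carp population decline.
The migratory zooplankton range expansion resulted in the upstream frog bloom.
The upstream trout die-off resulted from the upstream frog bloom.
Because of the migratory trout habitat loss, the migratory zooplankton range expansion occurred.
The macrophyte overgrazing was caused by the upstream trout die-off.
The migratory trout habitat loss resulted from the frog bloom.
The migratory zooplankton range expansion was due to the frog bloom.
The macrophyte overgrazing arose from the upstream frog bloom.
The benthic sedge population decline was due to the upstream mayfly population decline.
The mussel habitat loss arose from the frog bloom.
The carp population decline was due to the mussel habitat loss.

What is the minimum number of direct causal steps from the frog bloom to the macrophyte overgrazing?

Shortest chain: the frog bloom → the mussel habitat loss → the carp population decline → the macrophyte overgrazing.

3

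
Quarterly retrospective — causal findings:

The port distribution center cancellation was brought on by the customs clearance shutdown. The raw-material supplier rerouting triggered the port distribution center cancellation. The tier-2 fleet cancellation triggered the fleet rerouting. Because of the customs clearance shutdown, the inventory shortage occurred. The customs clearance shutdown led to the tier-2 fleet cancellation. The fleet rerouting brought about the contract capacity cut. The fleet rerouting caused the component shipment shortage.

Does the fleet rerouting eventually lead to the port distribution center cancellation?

No

The fleet rerouting leads to the component shipment shortage, the contract capacity cut; the port distribution center cancellation is not among them.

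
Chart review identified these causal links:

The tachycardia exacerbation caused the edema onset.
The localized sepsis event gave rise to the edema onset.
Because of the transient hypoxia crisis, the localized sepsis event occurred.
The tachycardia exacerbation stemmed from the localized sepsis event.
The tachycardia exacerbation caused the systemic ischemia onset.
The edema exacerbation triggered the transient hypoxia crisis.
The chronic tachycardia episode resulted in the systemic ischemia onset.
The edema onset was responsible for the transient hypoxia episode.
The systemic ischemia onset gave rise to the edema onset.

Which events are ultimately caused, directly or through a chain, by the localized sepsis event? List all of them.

the edema onset, the systemic ischemia onset, the tachycardia exacerbation, the transient hypoxia episode

Direct effects: the tachycardia exacerbation, the edema onset.
2 steps out: the systemic ischemia onset, the transient hypoxia episode.
Not reachable from it: the edema exacerbation, the transient hypoxia crisis, the chronic tachycardia episode.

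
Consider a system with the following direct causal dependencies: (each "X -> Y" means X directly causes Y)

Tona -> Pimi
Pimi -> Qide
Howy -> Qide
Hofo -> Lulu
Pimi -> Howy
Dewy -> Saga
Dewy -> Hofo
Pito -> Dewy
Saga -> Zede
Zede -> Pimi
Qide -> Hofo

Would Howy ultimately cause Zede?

Howy leads to Qide, Hofo, Lulu; Zede is not among them.

No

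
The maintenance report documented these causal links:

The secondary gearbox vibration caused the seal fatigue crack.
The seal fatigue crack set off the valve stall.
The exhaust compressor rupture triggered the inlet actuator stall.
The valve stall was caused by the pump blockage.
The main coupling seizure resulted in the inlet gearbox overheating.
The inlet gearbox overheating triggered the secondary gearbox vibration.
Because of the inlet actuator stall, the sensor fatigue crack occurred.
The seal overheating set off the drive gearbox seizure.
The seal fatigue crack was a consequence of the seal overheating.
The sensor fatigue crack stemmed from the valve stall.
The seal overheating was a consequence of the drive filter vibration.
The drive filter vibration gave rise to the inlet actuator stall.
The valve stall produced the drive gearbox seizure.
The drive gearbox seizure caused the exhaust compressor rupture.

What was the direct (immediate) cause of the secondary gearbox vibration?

the inlet gearbox overheating

Upstream contributors include the main coupling seizure, but only the inlet gearbox overheating feeds directly into the secondary gearbox vibration.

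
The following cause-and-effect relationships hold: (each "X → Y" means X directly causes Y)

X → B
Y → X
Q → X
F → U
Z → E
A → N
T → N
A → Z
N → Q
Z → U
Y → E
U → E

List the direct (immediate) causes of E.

U, Y, Z

Upstream contributors include A, F, but only U, Y, Z feed directly into E.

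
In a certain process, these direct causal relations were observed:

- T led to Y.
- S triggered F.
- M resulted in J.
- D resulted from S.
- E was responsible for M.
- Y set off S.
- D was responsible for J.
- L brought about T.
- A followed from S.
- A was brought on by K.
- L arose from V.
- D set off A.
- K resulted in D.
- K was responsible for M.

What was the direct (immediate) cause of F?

Upstream contributors include V, L, T, Y, but only S feeds directly into F.

S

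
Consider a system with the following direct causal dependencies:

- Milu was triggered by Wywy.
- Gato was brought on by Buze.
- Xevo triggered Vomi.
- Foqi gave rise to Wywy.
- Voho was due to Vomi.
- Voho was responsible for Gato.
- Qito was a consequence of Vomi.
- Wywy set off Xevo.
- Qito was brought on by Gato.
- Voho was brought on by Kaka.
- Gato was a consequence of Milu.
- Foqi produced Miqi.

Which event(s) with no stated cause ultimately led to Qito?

Buze, Foqi, Kaka

Tracing upstream from Qito: Qito ← Vomi ← Xevo ← Wywy ← Foqi.
A separate upstream branch: Qito ← Gato ← Buze.
A separate upstream branch: Qito ← Gato ← Voho ← Kaka.
Each of those chain origins has no stated cause.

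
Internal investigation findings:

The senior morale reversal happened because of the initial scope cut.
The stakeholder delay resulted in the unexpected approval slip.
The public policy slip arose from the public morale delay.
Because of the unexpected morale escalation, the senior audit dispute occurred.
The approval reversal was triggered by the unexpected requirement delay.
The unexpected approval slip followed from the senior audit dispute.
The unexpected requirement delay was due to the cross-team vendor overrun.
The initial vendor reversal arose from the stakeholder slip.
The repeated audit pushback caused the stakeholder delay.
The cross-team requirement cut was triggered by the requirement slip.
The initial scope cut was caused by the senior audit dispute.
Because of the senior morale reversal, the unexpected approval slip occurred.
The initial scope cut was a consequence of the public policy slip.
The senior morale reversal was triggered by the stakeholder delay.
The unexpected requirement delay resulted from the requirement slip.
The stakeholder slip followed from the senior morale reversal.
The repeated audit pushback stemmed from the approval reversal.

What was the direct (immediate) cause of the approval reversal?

the unexpected requirement delay

Upstream contributors include the cross-team vendor overrun, the requirement slip, but only the unexpected requirement delay feeds directly into the approval reversal.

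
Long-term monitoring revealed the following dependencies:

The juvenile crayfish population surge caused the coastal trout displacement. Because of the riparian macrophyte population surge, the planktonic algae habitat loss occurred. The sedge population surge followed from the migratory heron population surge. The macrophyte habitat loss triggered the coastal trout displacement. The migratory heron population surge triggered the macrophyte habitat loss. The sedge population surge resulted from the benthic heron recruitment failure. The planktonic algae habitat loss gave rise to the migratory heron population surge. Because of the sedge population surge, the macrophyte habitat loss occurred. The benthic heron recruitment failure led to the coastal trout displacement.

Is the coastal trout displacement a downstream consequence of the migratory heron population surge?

Yes

There is a causal chain: the migratory heron population surge → the macrophyte habitat loss → the coastal trout displacement.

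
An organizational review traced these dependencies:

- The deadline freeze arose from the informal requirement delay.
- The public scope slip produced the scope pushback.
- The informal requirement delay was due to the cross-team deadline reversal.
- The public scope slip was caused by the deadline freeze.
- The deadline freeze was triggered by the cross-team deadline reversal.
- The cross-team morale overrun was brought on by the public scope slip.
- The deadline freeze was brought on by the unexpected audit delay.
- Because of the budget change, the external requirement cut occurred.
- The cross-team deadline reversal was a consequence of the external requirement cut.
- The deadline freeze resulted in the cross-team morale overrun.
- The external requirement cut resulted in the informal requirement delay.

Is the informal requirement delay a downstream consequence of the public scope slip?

No

The public scope slip leads to the cross-team morale overrun, the scope pushback; the informal requirement delay is not among them.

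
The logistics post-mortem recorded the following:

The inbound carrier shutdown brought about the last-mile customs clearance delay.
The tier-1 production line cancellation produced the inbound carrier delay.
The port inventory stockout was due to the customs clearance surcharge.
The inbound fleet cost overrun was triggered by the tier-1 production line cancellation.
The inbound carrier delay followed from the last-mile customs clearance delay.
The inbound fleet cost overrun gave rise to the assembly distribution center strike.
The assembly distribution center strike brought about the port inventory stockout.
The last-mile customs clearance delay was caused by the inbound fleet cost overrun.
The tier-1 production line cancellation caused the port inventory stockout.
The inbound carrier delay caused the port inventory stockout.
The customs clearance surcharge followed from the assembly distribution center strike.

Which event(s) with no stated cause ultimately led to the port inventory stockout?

the inbound carrier shutdown, the tier-1 production line cancellation

Tracing upstream from the port inventory stockout: the port inventory stockout ← the tier-1 production line cancellation.
A separate upstream branch: the port inventory stockout ← the inbound carrier delay ← the last-mile customs clearance delay ← the inbound carrier shutdown.
Each of those chain origins has no stated cause.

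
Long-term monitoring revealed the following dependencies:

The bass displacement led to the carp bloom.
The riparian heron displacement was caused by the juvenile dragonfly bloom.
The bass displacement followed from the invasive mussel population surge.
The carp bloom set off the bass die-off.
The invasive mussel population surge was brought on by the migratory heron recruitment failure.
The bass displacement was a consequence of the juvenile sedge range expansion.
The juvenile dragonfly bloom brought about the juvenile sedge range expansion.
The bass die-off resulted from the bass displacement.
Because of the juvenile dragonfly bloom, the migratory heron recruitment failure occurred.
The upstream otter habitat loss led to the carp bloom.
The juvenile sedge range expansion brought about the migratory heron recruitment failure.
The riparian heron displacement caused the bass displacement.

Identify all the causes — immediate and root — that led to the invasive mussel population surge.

Immediate cause of the invasive mussel population surge: the migratory heron recruitment failure.
Further upstream: the juvenile dragonfly bloom, the juvenile sedge range expansion.

the juvenile dragonfly bloom, the juvenile sedge range expansion, the migratory heron recruitment failure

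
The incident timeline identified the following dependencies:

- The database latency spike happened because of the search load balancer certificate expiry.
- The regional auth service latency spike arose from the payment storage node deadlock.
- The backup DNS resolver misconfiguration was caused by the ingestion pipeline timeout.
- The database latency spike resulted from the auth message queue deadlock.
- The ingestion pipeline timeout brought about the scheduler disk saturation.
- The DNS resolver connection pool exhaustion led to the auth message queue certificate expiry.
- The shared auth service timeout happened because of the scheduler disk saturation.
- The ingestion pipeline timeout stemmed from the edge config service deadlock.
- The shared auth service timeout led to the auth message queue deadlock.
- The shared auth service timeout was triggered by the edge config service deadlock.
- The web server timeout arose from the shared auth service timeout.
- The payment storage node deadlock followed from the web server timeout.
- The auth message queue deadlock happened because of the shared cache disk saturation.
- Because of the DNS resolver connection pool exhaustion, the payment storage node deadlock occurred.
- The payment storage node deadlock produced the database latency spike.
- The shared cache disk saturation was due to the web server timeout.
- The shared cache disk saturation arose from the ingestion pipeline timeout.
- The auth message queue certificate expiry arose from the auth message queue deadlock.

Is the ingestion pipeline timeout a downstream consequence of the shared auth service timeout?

The shared auth service timeout leads to the web server timeout, the shared cache disk saturation, the auth message queue deadlock, the payment storage node deadlock, the regional auth service latency spike, the auth message queue certificate expiry, the database latency spike; the ingestion pipeline timeout is not among them.

No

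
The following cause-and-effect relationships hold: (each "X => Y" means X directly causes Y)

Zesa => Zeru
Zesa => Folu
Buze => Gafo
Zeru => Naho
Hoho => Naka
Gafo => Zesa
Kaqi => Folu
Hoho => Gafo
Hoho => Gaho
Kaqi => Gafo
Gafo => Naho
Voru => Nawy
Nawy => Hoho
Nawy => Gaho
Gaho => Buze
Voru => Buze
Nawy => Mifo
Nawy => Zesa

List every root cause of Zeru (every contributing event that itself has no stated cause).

Tracing upstream from Zeru: Zeru ← Zesa ← Nawy ← Voru.
A separate upstream branch: Zeru ← Zesa ← Gafo ← Kaqi.
Each of those chain origins has no stated cause.

Kaqi, Voru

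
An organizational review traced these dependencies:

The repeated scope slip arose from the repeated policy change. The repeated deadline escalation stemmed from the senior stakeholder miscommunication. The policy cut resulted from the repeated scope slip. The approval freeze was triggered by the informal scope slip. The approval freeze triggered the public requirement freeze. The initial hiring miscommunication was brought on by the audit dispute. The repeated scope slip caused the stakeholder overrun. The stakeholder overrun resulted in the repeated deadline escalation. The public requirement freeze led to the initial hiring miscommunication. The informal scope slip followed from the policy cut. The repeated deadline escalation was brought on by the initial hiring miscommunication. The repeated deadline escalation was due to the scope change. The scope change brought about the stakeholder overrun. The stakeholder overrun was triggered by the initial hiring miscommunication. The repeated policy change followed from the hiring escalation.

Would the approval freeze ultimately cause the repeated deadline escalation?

Yes

There is a causal chain: the approval freeze → the public requirement freeze → the initial hiring miscommunication → the repeated deadline escalation.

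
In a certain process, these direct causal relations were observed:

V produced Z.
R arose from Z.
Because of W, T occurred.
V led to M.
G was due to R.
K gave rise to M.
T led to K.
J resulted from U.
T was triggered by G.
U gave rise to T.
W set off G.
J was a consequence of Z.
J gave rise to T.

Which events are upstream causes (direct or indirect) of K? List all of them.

G, J, R, T, U, V, W, Z

Immediate cause of K: T.
Further upstream: U, V, Z, J, W, R, G.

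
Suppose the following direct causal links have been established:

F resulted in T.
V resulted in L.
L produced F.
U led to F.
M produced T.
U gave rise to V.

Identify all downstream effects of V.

Direct effects: L.
2 steps out: F.
3 steps out: T.
Not reachable from it: U, M.

F, L, T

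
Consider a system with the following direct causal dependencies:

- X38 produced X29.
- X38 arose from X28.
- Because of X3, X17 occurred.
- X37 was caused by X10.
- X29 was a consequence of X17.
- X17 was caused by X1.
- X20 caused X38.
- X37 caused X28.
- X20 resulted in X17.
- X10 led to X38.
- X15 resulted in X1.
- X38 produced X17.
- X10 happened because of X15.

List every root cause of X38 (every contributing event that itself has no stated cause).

X15, X20

Tracing upstream from X38: X38 ← X10 ← X15.
A separate upstream branch: X38 ← X20.
Each of those chain origins has no stated cause.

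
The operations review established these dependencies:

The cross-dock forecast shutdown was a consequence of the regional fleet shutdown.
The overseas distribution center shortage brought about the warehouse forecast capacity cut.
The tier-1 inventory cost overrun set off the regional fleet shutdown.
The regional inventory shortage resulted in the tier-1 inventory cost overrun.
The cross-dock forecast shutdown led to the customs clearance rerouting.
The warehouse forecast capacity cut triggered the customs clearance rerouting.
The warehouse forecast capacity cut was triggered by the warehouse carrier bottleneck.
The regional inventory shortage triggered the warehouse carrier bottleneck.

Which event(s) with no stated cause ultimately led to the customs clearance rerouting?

Tracing upstream from the customs clearance rerouting: the customs clearance rerouting ← the warehouse forecast capacity cut ← the warehouse carrier bottleneck ← the regional inventory shortage.
A separate upstream branch: the customs clearance rerouting ← the warehouse forecast capacity cut ← the overseas distribution center shortage.
Each of those chain origins has no stated cause.

the overseas distribution center shortage, the regional inventory shortage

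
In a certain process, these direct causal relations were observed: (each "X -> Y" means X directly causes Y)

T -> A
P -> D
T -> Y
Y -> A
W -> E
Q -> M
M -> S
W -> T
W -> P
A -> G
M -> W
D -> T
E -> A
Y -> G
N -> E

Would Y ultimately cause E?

Y leads to A, G; E is not among them.

No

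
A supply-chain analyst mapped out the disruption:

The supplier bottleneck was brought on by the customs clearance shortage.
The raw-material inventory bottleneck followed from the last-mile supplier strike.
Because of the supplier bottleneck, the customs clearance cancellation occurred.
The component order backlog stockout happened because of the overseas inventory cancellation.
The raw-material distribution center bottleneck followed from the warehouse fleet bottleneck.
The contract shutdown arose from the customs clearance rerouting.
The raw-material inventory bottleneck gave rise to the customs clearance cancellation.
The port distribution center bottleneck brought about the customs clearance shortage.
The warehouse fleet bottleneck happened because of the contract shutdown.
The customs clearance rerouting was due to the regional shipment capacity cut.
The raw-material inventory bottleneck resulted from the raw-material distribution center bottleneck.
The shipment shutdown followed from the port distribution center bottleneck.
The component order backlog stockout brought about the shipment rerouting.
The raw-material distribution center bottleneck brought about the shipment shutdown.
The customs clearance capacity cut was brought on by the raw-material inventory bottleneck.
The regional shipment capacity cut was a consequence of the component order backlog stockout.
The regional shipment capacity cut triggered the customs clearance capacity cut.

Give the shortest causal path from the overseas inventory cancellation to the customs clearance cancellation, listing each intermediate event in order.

the overseas inventory cancellation → the component order backlog stockout
the component order backlog stockout → the regional shipment capacity cut
the regional shipment capacity cut → the customs clearance rerouting
the customs clearance rerouting → the contract shutdown
the contract shutdown → the warehouse fleet bottleneck
the warehouse fleet bottleneck → the raw-material distribution center bottleneck
the raw-material distribution center bottleneck → the raw-material inventory bottleneck
the raw-material inventory bottleneck → the customs clearance cancellation
Length: 8 steps.

the overseas inventory cancellation → the component order backlog stockout → the regional shipment capacity cut → the customs clearance rerouting → the contract shutdown → the warehouse fleet bottleneck → the raw-material distribution center bottleneck → the raw-material inventory bottleneck → the customs clearance cancellation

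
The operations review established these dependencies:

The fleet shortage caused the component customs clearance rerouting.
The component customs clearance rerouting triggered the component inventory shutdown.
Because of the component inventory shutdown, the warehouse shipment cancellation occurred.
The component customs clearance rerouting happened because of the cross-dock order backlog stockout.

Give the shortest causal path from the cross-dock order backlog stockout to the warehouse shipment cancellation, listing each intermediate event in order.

the cross-dock order backlog stockout → the component customs clearance rerouting → the component inventory shutdown → the warehouse shipment cancellation

the cross-dock order backlog stockout → the component customs clearance rerouting
the component customs clearance rerouting → the component inventory shutdown
the component inventory shutdown → the warehouse shipment cancellation
Length: 3 steps.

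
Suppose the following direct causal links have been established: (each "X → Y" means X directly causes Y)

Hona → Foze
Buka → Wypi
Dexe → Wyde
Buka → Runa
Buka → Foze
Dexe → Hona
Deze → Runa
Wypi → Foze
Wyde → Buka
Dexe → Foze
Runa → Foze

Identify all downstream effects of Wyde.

Buka, Foze, Runa, Wypi

Direct effects: Buka.
2 steps out: Wypi, Runa, Foze.
Not reachable from it: Dexe, Hona, Deze.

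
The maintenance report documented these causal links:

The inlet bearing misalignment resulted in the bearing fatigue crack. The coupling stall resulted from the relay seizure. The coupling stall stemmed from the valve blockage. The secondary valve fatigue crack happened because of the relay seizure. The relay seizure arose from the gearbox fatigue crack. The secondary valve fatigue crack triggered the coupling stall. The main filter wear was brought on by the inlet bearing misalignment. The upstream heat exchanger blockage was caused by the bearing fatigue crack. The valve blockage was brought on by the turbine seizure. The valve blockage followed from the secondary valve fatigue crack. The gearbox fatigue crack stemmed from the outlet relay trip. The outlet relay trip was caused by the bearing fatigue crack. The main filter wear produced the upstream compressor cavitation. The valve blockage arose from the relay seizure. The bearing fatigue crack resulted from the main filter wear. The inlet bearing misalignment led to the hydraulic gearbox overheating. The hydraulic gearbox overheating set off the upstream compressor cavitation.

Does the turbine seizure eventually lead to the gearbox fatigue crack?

The turbine seizure leads to the valve blockage, the coupling stall; the gearbox fatigue crack is not among them.

No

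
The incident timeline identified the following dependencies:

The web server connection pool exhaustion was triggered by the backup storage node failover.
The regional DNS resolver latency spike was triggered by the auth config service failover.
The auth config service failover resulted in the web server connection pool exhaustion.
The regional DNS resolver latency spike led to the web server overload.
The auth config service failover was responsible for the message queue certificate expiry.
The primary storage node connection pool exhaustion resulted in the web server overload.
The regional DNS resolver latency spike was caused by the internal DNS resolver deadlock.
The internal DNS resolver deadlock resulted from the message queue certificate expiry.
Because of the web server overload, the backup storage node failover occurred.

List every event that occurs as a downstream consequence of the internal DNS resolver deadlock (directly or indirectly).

Direct effects: the regional DNS resolver latency spike.
2 steps out: the web server overload.
3 steps out: the backup storage node failover.
4 steps out: the web server connection pool exhaustion.
Not reachable from it: the auth config service failover, the message queue certificate expiry, the primary storage node connection pool exhaustion.

the backup storage node failover, the regional DNS resolver latency spike, the web server connection pool exhaustion, the web server overload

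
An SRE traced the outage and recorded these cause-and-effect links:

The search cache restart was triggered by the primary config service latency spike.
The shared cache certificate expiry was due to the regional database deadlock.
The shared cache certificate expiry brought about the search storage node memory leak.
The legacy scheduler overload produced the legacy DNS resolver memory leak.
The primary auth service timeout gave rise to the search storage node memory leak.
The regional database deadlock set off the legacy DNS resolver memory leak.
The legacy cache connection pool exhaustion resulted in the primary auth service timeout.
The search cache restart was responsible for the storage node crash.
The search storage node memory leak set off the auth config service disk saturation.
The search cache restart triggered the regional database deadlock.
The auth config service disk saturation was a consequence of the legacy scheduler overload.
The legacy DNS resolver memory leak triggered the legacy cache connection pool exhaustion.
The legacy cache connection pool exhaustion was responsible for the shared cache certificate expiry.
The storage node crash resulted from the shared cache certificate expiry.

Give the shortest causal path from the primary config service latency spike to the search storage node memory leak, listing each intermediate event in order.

the primary config service latency spike → the search cache restart
the search cache restart → the regional database deadlock
the regional database deadlock → the shared cache certificate expiry
the shared cache certificate expiry → the search storage node memory leak
Length: 4 steps.

the primary config service latency spike → the search cache restart → the regional database deadlock → the shared cache certificate expiry → the search storage node memory leak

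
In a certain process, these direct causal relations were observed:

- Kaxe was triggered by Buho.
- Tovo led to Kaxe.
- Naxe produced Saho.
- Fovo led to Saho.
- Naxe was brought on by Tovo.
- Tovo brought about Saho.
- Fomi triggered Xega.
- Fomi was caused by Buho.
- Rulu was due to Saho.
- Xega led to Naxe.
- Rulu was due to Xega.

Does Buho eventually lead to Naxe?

Yes

There is a causal chain: Buho → Fomi → Xega → Naxe.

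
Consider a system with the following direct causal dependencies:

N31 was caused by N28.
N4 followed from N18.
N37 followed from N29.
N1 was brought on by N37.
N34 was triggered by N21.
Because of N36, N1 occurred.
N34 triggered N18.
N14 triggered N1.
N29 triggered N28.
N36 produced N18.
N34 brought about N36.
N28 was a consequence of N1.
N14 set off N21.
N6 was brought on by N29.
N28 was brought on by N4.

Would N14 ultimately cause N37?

No

N14 leads to N21, N34, N36, N18, N1, N4, N28, N31; N37 is not among them.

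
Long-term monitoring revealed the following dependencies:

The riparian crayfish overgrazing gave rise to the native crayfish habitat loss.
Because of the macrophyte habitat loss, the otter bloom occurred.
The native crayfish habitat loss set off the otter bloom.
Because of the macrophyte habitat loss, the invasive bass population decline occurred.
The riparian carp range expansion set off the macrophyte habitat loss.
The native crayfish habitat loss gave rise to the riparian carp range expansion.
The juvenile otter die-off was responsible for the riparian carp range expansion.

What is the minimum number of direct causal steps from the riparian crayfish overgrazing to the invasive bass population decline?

Shortest chain: the riparian crayfish overgrazing → the native crayfish habitat loss → the riparian carp range expansion → the macrophyte habitat loss → the invasive bass population decline.

4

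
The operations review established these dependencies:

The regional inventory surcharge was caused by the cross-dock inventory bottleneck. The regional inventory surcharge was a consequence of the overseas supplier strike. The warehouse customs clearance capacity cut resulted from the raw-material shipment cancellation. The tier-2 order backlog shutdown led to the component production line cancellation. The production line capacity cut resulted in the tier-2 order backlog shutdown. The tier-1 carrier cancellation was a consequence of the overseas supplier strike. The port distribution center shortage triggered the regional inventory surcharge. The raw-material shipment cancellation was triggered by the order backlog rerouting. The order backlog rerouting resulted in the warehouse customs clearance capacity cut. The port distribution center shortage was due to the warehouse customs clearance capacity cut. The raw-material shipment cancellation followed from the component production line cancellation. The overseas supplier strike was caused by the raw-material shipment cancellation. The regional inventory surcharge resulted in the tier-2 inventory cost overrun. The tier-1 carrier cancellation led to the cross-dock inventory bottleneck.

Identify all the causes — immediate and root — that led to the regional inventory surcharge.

Immediate causes of the regional inventory surcharge: the overseas supplier strike, the port distribution center shortage, the cross-dock inventory bottleneck.
Further upstream: the production line capacity cut, the order backlog rerouting, the tier-2 order backlog shutdown, the component production line cancellation, the raw-material shipment cancellation, the warehouse customs clearance capacity cut, the tier-1 carrier cancellation.

the component production line cancellation, the cross-dock inventory bottleneck, the order backlog rerouting, the overseas supplier strike, the port distribution center shortage, the production line capacity cut, the raw-material shipment cancellation, the tier-1 carrier cancellation, the tier-2 order backlog shutdown, the warehouse customs clearance capacity cut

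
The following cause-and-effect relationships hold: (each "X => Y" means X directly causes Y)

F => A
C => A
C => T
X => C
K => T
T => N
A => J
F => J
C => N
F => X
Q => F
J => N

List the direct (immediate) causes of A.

C, F

Upstream contributors include Q, X, but only C, F feed directly into A.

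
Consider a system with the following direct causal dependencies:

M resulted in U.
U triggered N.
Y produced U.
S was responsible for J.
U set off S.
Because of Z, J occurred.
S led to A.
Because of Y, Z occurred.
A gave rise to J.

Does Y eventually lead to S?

Yes

There is a causal chain: Y → U → S.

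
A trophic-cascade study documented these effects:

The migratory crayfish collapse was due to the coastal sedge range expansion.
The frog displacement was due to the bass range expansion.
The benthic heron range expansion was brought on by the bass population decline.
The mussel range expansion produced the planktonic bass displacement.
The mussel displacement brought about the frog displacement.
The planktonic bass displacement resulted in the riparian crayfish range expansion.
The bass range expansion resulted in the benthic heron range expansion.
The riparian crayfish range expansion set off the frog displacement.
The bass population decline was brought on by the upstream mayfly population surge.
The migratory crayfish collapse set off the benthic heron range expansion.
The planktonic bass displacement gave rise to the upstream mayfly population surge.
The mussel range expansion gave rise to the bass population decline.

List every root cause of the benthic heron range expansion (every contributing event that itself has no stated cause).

the bass range expansion, the coastal sedge range expansion, the mussel range expansion

Tracing upstream from the benthic heron range expansion: the benthic heron range expansion ← the bass population decline ← the mussel range expansion.
A separate upstream branch: the benthic heron range expansion ← the bass range expansion.
A separate upstream branch: the benthic heron range expansion ← the migratory crayfish collapse ← the coastal sedge range expansion.
Each of those chain origins has no stated cause.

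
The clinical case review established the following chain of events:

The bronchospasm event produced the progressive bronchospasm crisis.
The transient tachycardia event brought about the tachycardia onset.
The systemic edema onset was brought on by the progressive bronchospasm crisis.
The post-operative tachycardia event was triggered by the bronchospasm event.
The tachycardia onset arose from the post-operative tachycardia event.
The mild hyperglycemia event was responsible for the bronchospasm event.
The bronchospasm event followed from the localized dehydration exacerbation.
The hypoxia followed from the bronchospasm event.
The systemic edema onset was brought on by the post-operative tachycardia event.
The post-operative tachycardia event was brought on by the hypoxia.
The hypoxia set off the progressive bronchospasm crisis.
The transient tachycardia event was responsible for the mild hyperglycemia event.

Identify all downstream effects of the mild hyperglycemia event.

Direct effects: the bronchospasm event.
2 steps out: the hypoxia, the post-operative tachycardia event, the progressive bronchospasm crisis.
3 steps out: the tachycardia onset, the systemic edema onset.
Not reachable from it: the transient tachycardia event, the localized dehydration exacerbation.

the bronchospasm event, the hypoxia, the post-operative tachycardia event, the progressive bronchospasm crisis, the systemic edema onset, the tachycardia onset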